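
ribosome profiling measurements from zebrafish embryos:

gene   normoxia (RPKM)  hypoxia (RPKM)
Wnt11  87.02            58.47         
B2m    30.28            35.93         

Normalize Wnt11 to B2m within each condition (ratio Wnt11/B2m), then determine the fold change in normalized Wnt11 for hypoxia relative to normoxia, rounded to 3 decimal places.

Wnt11/B2m (normoxia) = 87.02 / 30.28 = 2.8738
Wnt11/B2m (hypoxia) = 58.47 / 35.93 = 1.6273
Fold change = 1.6273 / 2.8738 = 0.5663

0.566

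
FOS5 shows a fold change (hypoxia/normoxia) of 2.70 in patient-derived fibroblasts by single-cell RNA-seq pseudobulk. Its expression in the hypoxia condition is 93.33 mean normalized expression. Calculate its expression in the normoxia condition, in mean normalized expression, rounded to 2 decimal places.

34.57

normoxia expression = 93.33 / 2.70 = 34.57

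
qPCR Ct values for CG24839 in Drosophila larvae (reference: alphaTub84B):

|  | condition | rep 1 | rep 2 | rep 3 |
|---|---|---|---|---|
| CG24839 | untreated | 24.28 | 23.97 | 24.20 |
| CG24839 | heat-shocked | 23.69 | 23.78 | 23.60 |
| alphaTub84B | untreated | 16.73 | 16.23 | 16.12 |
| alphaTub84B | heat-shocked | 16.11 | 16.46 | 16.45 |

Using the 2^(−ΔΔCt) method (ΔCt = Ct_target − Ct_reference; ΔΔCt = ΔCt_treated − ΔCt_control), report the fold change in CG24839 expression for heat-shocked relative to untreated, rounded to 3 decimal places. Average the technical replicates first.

1.357

Mean Ct: CG24839 untreated 24.150; CG24839 heat-shocked 23.690; alphaTub84B untreated 16.360; alphaTub84B heat-shocked 16.340
ΔCt(untreated) = 24.150 − 16.360 = 7.790
ΔCt(heat-shocked) = 23.690 − 16.340 = 7.350
ΔΔCt = 7.350 − 7.790 = -0.440
Fold change = 2^(−(-0.440)) = 2^0.440 = 1.3566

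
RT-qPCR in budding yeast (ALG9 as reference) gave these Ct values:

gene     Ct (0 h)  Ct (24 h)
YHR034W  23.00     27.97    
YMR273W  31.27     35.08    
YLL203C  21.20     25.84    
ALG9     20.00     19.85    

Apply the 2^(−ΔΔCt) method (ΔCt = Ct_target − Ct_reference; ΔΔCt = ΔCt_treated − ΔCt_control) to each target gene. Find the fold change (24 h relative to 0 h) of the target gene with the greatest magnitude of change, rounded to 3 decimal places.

0.029

YHR034W: ΔΔCt = (27.97−19.85) − (23.00−20.00) = 8.12 − 3.00 = 5.12; fold change = 2^-5.12 = 0.029
YMR273W: ΔΔCt = (35.08−19.85) − (31.27−20.00) = 15.23 − 11.27 = 3.96; fold change = 2^-3.96 = 0.064
YLL203C: ΔΔCt = (25.84−19.85) − (21.20−20.00) = 5.99 − 1.20 = 4.79; fold change = 2^-4.79 = 0.036
YHR034W has the largest |ΔΔCt| = 5.12.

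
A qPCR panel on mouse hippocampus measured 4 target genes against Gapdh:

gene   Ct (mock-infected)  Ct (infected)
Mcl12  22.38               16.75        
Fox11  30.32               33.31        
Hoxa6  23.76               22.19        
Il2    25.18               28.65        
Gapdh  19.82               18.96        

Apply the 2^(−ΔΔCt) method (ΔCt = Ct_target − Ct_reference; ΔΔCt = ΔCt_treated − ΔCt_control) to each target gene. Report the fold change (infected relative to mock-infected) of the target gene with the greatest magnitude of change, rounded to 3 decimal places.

Mcl12: ΔΔCt = (16.75−18.96) − (22.38−19.82) = -2.21 − 2.56 = -4.77; fold change = 2^4.77 = 27.284
Fox11: ΔΔCt = (33.31−18.96) − (30.32−19.82) = 14.35 − 10.50 = 3.85; fold change = 2^-3.85 = 0.069
Hoxa6: ΔΔCt = (22.19−18.96) − (23.76−19.82) = 3.23 − 3.94 = -0.71; fold change = 2^0.71 = 1.636
Il2: ΔΔCt = (28.65−18.96) − (25.18−19.82) = 9.69 − 5.36 = 4.33; fold change = 2^-4.33 = 0.050
Mcl12 has the largest |ΔΔCt| = 4.77.

27.284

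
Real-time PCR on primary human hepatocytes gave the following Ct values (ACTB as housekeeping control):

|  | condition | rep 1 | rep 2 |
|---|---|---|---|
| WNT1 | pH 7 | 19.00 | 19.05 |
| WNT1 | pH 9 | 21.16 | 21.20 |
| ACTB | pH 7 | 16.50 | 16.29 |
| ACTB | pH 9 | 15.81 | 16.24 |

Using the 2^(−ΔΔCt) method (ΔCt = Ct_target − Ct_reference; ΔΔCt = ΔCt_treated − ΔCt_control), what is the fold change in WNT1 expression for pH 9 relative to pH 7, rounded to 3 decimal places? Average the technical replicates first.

Mean Ct: WNT1 pH 7 19.025; WNT1 pH 9 21.180; ACTB pH 7 16.395; ACTB pH 9 16.025
ΔCt(pH 7) = 19.025 − 16.395 = 2.630
ΔCt(pH 9) = 21.180 − 16.025 = 5.155
ΔΔCt = 5.155 − 2.630 = 2.525
Fold change = 2^(−2.525) = 0.1737

0.174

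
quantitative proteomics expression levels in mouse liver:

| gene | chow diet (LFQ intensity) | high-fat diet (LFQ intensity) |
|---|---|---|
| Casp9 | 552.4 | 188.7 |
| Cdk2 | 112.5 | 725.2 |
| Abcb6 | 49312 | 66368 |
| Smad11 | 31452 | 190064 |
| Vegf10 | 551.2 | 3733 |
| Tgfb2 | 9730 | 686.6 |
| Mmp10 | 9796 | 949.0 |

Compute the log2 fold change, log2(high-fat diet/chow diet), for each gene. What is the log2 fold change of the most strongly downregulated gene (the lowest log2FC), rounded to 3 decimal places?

log2(188.7/552.4) = -1.550  (Casp9)
log2(725.2/112.5) = 2.688  (Cdk2)
log2(66368/49312) = 0.429  (Abcb6)
log2(190064/31452) = 2.595  (Smad11)
log2(3733/551.2) = 2.760  (Vegf10)
log2(686.6/9730) = -3.825  (Tgfb2)
log2(949.0/9796) = -3.368  (Mmp10)
Tgfb2 is most strongly downregulated.

-3.825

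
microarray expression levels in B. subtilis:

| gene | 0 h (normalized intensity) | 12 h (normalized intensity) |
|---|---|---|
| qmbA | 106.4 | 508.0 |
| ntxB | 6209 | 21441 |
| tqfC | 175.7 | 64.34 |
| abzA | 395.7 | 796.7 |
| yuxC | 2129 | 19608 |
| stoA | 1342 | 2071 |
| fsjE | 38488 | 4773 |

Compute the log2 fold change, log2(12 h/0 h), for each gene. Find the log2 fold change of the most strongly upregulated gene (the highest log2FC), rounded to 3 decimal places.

log2(508.0/106.4) = 2.255  (qmbA)
log2(21441/6209) = 1.788  (ntxB)
log2(64.34/175.7) = -1.449  (tqfC)
log2(796.7/395.7) = 1.010  (abzA)
log2(19608/2129) = 3.203  (yuxC)
log2(2071/1342) = 0.626  (stoA)
log2(4773/38488) = -3.011  (fsjE)
yuxC is most strongly upregulated.

3.203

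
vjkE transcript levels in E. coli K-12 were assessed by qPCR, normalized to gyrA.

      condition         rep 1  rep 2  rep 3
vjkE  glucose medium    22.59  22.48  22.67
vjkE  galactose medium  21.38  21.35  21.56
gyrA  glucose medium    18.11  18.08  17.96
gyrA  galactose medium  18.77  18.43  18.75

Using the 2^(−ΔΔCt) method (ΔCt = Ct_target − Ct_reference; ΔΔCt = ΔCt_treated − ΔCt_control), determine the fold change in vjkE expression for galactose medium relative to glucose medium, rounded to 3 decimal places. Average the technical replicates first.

Mean Ct: vjkE glucose medium 22.580; vjkE galactose medium 21.430; gyrA glucose medium 18.050; gyrA galactose medium 18.650
ΔCt(glucose medium) = 22.580 − 18.050 = 4.530
ΔCt(galactose medium) = 21.430 − 18.650 = 2.780
ΔΔCt = 2.780 − 4.530 = -1.750
Fold change = 2^(−(-1.750)) = 2^1.750 = 3.3636

3.364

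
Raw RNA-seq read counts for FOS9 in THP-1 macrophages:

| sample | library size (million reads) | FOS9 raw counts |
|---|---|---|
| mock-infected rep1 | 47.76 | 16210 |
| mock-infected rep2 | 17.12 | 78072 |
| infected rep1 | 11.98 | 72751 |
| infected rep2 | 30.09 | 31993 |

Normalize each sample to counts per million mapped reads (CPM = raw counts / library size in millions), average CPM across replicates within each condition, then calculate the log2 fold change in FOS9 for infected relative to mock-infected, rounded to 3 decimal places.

CPM(mock-infected rep1) = 16210 / 47.76 = 339.4054
CPM(mock-infected rep2) = 78072 / 17.12 = 4560.2804
CPM(infected rep1) = 72751 / 11.98 = 6072.7045
CPM(infected rep2) = 31993 / 30.09 = 1063.2436
mean CPM(mock-infected) = 2449.8429; mean CPM(infected) = 3567.9741
Fold change = 3567.9741 / 2449.8429 = 1.45641
log2(1.45641) = 0.5424

0.542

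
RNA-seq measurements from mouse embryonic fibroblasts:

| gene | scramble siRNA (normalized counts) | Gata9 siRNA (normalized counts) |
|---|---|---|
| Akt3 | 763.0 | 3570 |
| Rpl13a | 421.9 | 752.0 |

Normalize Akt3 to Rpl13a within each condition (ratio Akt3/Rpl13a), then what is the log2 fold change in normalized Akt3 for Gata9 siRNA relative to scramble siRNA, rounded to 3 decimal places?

Akt3/Rpl13a (scramble siRNA) = 763.0 / 421.9 = 1.8085
Akt3/Rpl13a (Gata9 siRNA) = 3570 / 752.0 = 4.7473
Fold change = 4.7473 / 1.8085 = 2.6250
log2(2.6250) = 1.3923

1.392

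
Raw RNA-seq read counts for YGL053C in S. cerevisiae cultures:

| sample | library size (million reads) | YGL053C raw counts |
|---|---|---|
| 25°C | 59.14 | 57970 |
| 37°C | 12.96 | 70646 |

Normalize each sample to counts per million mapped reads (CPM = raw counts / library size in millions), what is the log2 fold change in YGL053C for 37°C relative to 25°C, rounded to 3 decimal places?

2.475

CPM(25°C) = 57970 / 59.14 = 980.2164
CPM(37°C) = 70646 / 12.96 = 5451.0802
Fold change = 5451.0802 / 980.2164 = 5.56110
log2(5.56110) = 2.4754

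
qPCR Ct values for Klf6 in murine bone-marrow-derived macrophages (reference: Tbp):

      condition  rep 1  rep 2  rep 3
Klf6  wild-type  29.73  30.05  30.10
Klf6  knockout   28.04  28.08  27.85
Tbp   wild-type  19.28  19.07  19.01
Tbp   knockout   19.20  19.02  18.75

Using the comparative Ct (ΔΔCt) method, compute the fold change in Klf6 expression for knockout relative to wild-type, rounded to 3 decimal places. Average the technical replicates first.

3.580

Mean Ct: Klf6 wild-type 29.960; Klf6 knockout 27.990; Tbp wild-type 19.120; Tbp knockout 18.990
ΔCt(wild-type) = 29.960 − 19.120 = 10.840
ΔCt(knockout) = 27.990 − 18.990 = 9.000
ΔΔCt = 9.000 − 10.840 = -1.840
Fold change = 2^(−(-1.840)) = 2^1.840 = 3.5801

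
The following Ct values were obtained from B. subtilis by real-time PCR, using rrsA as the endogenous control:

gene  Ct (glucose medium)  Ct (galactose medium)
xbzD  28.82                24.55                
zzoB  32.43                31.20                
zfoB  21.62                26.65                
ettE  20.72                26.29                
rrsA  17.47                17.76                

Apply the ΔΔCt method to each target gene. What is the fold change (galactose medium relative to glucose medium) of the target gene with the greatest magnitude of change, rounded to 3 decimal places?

xbzD: ΔΔCt = (24.55−17.76) − (28.82−17.47) = 6.79 − 11.35 = -4.56; fold change = 2^4.56 = 23.588
zzoB: ΔΔCt = (31.20−17.76) − (32.43−17.47) = 13.44 − 14.96 = -1.52; fold change = 2^1.52 = 2.868
zfoB: ΔΔCt = (26.65−17.76) − (21.62−17.47) = 8.89 − 4.15 = 4.74; fold change = 2^-4.74 = 0.037
ettE: ΔΔCt = (26.29−17.76) − (20.72−17.47) = 8.53 − 3.25 = 5.28; fold change = 2^-5.28 = 0.026
ettE has the largest |ΔΔCt| = 5.28.

0.026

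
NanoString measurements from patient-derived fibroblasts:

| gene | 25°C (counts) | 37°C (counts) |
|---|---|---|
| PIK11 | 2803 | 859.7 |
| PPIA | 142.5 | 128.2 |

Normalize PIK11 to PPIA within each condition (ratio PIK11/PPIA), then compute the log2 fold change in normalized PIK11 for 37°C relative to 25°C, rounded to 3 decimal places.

-1.553

PIK11/PPIA (25°C) = 2803 / 142.5 = 19.67
PIK11/PPIA (37°C) = 859.7 / 128.2 = 6.7059
Fold change = 6.7059 / 19.67 = 0.3409
log2(0.3409) = -1.5525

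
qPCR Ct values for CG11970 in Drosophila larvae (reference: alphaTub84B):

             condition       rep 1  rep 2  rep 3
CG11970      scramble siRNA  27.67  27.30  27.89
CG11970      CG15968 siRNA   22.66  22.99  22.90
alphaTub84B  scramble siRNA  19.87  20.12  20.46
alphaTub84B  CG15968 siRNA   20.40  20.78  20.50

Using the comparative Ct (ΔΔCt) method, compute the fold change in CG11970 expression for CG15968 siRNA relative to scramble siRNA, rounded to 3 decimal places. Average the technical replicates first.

36.252

Mean Ct: CG11970 scramble siRNA 27.620; CG11970 CG15968 siRNA 22.850; alphaTub84B scramble siRNA 20.150; alphaTub84B CG15968 siRNA 20.560
ΔCt(scramble siRNA) = 27.620 − 20.150 = 7.470
ΔCt(CG15968 siRNA) = 22.850 − 20.560 = 2.290
ΔΔCt = 2.290 − 7.470 = -5.180
Fold change = 2^(−(-5.180)) = 2^5.180 = 36.2523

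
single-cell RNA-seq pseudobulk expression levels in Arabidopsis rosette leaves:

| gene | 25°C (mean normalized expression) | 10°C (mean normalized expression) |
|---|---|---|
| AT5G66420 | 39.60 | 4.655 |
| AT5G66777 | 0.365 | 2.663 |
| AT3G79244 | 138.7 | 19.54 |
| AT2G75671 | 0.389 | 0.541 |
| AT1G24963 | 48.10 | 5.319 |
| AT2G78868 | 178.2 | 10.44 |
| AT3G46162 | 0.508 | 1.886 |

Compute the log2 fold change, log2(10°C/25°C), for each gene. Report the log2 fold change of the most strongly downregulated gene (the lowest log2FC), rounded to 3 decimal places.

-4.093

log2(4.655/39.60) = -3.089  (AT5G66420)
log2(2.663/0.365) = 2.867  (AT5G66777)
log2(19.54/138.7) = -2.827  (AT3G79244)
log2(0.541/0.389) = 0.476  (AT2G75671)
log2(5.319/48.10) = -3.177  (AT1G24963)
log2(10.44/178.2) = -4.093  (AT2G78868)
log2(1.886/0.508) = 1.892  (AT3G46162)
AT2G78868 is most strongly downregulated.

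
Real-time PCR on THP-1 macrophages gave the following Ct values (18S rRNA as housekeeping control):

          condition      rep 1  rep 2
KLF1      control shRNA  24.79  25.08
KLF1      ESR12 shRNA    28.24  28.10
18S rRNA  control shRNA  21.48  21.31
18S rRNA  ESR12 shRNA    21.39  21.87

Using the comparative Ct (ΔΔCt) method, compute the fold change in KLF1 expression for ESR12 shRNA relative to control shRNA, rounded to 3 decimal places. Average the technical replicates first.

0.125

Mean Ct: KLF1 control shRNA 24.935; KLF1 ESR12 shRNA 28.170; 18S rRNA control shRNA 21.395; 18S rRNA ESR12 shRNA 21.630
ΔCt(control shRNA) = 24.935 − 21.395 = 3.540
ΔCt(ESR12 shRNA) = 28.170 − 21.630 = 6.540
ΔΔCt = 6.540 − 3.540 = 3.000
Fold change = 2^(−3.000) = 0.1250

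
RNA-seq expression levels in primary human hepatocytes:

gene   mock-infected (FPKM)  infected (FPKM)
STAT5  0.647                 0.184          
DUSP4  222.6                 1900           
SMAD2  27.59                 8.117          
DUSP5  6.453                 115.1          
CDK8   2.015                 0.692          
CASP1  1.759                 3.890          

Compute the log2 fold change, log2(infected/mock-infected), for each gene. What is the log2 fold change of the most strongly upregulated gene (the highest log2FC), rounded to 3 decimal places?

log2(0.184/0.647) = -1.814  (STAT5)
log2(1900/222.6) = 3.093  (DUSP4)
log2(8.117/27.59) = -1.765  (SMAD2)
log2(115.1/6.453) = 4.157  (DUSP5)
log2(0.692/2.015) = -1.542  (CDK8)
log2(3.890/1.759) = 1.145  (CASP1)
DUSP5 is most strongly upregulated.

4.157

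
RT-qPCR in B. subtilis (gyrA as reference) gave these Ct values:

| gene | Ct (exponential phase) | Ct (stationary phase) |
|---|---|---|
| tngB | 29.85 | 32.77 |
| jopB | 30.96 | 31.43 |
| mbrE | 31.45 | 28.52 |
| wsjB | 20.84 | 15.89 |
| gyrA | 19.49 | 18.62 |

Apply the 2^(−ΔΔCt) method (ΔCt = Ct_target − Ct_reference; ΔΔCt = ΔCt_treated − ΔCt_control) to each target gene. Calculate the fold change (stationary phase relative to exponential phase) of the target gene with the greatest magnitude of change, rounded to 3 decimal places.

tngB: ΔΔCt = (32.77−18.62) − (29.85−19.49) = 14.15 − 10.36 = 3.79; fold change = 2^-3.79 = 0.072
jopB: ΔΔCt = (31.43−18.62) − (30.96−19.49) = 12.81 − 11.47 = 1.34; fold change = 2^-1.34 = 0.395
mbrE: ΔΔCt = (28.52−18.62) − (31.45−19.49) = 9.90 − 11.96 = -2.06; fold change = 2^2.06 = 4.170
wsjB: ΔΔCt = (15.89−18.62) − (20.84−19.49) = -2.73 − 1.35 = -4.08; fold change = 2^4.08 = 16.912
wsjB has the largest |ΔΔCt| = 4.08.

16.912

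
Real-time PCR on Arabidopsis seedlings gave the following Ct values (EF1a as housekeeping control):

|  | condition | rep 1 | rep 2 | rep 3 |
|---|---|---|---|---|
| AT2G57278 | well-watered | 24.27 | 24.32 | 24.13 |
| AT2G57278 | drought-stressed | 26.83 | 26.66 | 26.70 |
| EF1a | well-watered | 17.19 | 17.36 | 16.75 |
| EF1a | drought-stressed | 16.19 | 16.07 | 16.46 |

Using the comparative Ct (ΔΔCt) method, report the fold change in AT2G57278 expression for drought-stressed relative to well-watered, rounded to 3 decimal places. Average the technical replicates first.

Mean Ct: AT2G57278 well-watered 24.240; AT2G57278 drought-stressed 26.730; EF1a well-watered 17.100; EF1a drought-stressed 16.240
ΔCt(well-watered) = 24.240 − 17.100 = 7.140
ΔCt(drought-stressed) = 26.730 − 16.240 = 10.490
ΔΔCt = 10.490 − 7.140 = 3.350
Fold change = 2^(−3.350) = 0.0981

0.098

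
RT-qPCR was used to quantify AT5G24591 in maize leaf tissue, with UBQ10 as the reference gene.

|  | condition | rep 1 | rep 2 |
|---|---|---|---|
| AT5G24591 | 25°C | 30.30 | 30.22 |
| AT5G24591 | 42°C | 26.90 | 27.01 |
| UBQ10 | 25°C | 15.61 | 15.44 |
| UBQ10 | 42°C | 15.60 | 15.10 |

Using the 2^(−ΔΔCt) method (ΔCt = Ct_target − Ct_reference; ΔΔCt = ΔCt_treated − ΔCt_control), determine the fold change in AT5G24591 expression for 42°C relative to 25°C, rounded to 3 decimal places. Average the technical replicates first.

Mean Ct: AT5G24591 25°C 30.260; AT5G24591 42°C 26.955; UBQ10 25°C 15.525; UBQ10 42°C 15.350
ΔCt(25°C) = 30.260 − 15.525 = 14.735
ΔCt(42°C) = 26.955 − 15.350 = 11.605
ΔΔCt = 11.605 − 14.735 = -3.130
Fold change = 2^(−(-3.130)) = 2^3.130 = 8.7543

8.754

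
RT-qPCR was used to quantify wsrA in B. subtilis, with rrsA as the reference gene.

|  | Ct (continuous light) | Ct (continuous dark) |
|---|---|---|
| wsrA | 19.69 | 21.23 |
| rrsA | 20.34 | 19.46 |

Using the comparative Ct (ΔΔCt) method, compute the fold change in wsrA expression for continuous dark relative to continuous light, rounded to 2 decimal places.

ΔCt(continuous light) = 19.690 − 20.340 = -0.650
ΔCt(continuous dark) = 21.230 − 19.460 = 1.770
ΔΔCt = 1.770 − (-0.650) = 2.420
Fold change = 2^(−2.420) = 0.187

0.19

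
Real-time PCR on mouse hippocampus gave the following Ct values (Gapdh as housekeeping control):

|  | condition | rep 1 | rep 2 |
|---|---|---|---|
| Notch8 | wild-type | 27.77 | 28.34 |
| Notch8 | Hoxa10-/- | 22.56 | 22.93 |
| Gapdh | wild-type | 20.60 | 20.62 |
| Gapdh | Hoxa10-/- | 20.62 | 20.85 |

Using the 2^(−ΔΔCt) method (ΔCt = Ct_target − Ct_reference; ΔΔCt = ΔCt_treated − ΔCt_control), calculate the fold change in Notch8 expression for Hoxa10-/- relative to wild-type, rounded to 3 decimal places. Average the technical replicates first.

43.261

Mean Ct: Notch8 wild-type 28.055; Notch8 Hoxa10-/- 22.745; Gapdh wild-type 20.610; Gapdh Hoxa10-/- 20.735
ΔCt(wild-type) = 28.055 − 20.610 = 7.445
ΔCt(Hoxa10-/-) = 22.745 − 20.735 = 2.010
ΔΔCt = 2.010 − 7.445 = -5.435
Fold change = 2^(−(-5.435)) = 2^5.435 = 43.2611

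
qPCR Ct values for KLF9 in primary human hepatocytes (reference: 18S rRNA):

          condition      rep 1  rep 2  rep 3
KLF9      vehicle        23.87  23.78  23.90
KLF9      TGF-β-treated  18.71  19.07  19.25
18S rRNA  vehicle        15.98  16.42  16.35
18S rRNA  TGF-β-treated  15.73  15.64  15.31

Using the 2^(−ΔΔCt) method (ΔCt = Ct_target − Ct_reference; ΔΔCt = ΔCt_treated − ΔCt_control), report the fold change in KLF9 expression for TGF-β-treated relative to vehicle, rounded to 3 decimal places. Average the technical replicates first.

17.753

Mean Ct: KLF9 vehicle 23.850; KLF9 TGF-β-treated 19.010; 18S rRNA vehicle 16.250; 18S rRNA TGF-β-treated 15.560
ΔCt(vehicle) = 23.850 − 16.250 = 7.600
ΔCt(TGF-β-treated) = 19.010 − 15.560 = 3.450
ΔΔCt = 3.450 − 7.600 = -4.150
Fold change = 2^(−(-4.150)) = 2^4.150 = 17.7531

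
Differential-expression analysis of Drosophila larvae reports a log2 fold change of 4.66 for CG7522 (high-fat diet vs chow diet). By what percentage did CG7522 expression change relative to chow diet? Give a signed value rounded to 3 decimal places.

2428.132%

Fold change = 2^(4.66) = 25.2813
Percent change = (FC − 1) × 100% = (25.2813 − 1) × 100 = 2428.132%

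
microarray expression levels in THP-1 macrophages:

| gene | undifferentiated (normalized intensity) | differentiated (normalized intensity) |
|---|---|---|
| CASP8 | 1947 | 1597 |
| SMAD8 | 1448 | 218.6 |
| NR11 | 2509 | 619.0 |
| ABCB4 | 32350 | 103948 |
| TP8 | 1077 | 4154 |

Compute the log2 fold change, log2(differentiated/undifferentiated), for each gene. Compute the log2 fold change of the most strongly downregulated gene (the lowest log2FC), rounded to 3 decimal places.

log2(1597/1947) = -0.286  (CASP8)
log2(218.6/1448) = -2.728  (SMAD8)
log2(619.0/2509) = -2.019  (NR11)
log2(103948/32350) = 1.684  (ABCB4)
log2(4154/1077) = 1.947  (TP8)
SMAD8 is most strongly downregulated.

-2.728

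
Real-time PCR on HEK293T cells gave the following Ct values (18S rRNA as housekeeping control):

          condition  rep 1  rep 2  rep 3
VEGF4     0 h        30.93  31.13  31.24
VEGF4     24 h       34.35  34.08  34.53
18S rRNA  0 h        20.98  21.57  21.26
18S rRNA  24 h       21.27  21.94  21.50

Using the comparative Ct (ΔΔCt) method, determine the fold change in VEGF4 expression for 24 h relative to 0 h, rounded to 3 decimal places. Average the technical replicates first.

0.132

Mean Ct: VEGF4 0 h 31.100; VEGF4 24 h 34.320; 18S rRNA 0 h 21.270; 18S rRNA 24 h 21.570
ΔCt(0 h) = 31.100 − 21.270 = 9.830
ΔCt(24 h) = 34.320 − 21.570 = 12.750
ΔΔCt = 12.750 − 9.830 = 2.920
Fold change = 2^(−2.920) = 0.1321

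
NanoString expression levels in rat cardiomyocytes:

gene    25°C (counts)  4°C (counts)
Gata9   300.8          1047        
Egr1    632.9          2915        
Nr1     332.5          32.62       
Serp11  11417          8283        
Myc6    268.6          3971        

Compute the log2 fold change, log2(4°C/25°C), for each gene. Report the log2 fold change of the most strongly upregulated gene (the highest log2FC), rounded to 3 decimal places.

3.886

log2(1047/300.8) = 1.799  (Gata9)
log2(2915/632.9) = 2.203  (Egr1)
log2(32.62/332.5) = -3.350  (Nr1)
log2(8283/11417) = -0.463  (Serp11)
log2(3971/268.6) = 3.886  (Myc6)
Myc6 is most strongly upregulated.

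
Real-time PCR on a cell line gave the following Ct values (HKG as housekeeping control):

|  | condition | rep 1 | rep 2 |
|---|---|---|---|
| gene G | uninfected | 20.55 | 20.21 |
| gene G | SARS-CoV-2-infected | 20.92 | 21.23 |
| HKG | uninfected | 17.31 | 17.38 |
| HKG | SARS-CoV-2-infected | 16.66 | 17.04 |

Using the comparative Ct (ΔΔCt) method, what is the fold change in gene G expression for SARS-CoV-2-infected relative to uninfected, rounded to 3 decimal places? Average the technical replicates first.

0.438

Mean Ct: gene G uninfected 20.380; gene G SARS-CoV-2-infected 21.075; HKG uninfected 17.345; HKG SARS-CoV-2-infected 16.850
ΔCt(uninfected) = 20.380 − 17.345 = 3.035
ΔCt(SARS-CoV-2-infected) = 21.075 − 16.850 = 4.225
ΔΔCt = 4.225 − 3.035 = 1.190
Fold change = 2^(−1.190) = 0.4383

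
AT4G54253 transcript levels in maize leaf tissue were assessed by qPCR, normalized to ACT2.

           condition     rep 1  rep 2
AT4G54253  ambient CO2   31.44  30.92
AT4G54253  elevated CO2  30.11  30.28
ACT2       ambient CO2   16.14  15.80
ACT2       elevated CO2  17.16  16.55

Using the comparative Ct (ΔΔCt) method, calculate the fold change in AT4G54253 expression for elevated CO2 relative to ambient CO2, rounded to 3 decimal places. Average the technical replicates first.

3.655

Mean Ct: AT4G54253 ambient CO2 31.180; AT4G54253 elevated CO2 30.195; ACT2 ambient CO2 15.970; ACT2 elevated CO2 16.855
ΔCt(ambient CO2) = 31.180 − 15.970 = 15.210
ΔCt(elevated CO2) = 30.195 − 16.855 = 13.340
ΔΔCt = 13.340 − 15.210 = -1.870
Fold change = 2^(−(-1.870)) = 2^1.870 = 3.6553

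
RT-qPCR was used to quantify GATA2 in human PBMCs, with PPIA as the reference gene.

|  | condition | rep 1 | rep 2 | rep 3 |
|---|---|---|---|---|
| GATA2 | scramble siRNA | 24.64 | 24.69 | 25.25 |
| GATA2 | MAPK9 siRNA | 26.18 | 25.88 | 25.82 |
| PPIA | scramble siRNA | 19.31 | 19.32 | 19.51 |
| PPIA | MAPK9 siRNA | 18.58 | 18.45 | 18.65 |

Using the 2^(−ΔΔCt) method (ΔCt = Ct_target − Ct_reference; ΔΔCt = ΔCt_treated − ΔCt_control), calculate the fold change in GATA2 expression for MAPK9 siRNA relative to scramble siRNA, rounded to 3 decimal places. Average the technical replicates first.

0.264

Mean Ct: GATA2 scramble siRNA 24.860; GATA2 MAPK9 siRNA 25.960; PPIA scramble siRNA 19.380; PPIA MAPK9 siRNA 18.560
ΔCt(scramble siRNA) = 24.860 − 19.380 = 5.480
ΔCt(MAPK9 siRNA) = 25.960 − 18.560 = 7.400
ΔΔCt = 7.400 − 5.480 = 1.920
Fold change = 2^(−1.920) = 0.2643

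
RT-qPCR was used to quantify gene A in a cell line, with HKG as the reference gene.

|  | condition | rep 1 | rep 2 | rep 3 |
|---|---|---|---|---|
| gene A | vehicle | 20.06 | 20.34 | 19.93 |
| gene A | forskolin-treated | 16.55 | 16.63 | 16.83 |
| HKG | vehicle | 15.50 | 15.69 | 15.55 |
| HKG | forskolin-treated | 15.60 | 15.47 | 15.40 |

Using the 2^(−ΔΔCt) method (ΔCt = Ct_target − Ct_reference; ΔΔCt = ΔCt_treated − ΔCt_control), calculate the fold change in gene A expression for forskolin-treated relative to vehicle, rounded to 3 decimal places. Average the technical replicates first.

Mean Ct: gene A vehicle 20.110; gene A forskolin-treated 16.670; HKG vehicle 15.580; HKG forskolin-treated 15.490
ΔCt(vehicle) = 20.110 − 15.580 = 4.530
ΔCt(forskolin-treated) = 16.670 − 15.490 = 1.180
ΔΔCt = 1.180 − 4.530 = -3.350
Fold change = 2^(−(-3.350)) = 2^3.350 = 10.1965

10.196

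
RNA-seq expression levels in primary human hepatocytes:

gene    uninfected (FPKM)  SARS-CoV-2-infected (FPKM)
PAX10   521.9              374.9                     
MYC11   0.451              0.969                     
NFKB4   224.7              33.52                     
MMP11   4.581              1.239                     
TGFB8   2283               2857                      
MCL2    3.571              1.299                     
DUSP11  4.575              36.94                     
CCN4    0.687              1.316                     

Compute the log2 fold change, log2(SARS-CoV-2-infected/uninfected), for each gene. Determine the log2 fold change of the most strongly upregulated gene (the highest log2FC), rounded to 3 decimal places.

log2(374.9/521.9) = -0.477  (PAX10)
log2(0.969/0.451) = 1.103  (MYC11)
log2(33.52/224.7) = -2.745  (NFKB4)
log2(1.239/4.581) = -1.886  (MMP11)
log2(2857/2283) = 0.324  (TGFB8)
log2(1.299/3.571) = -1.459  (MCL2)
log2(36.94/4.575) = 3.013  (DUSP11)
log2(1.316/0.687) = 0.938  (CCN4)
DUSP11 is most strongly upregulated.

3.013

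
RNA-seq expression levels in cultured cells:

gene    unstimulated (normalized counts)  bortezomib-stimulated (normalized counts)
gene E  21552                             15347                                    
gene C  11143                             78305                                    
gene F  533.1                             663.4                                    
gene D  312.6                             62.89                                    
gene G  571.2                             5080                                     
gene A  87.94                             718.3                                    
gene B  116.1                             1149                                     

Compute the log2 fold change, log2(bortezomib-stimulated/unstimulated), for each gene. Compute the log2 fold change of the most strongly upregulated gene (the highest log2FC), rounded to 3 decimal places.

3.307

log2(15347/21552) = -0.490  (gene E)
log2(78305/11143) = 2.813  (gene C)
log2(663.4/533.1) = 0.315  (gene F)
log2(62.89/312.6) = -2.313  (gene D)
log2(5080/571.2) = 3.153  (gene G)
log2(718.3/87.94) = 3.030  (gene A)
log2(1149/116.1) = 3.307  (gene B)
gene B is most strongly upregulated.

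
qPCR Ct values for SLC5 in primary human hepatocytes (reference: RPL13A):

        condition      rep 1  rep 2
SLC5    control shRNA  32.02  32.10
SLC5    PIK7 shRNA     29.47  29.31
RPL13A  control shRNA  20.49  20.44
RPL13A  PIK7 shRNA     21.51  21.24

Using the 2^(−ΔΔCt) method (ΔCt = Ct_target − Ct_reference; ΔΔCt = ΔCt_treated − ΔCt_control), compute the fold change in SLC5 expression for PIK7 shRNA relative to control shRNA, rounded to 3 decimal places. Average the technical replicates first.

Mean Ct: SLC5 control shRNA 32.060; SLC5 PIK7 shRNA 29.390; RPL13A control shRNA 20.465; RPL13A PIK7 shRNA 21.375
ΔCt(control shRNA) = 32.060 − 20.465 = 11.595
ΔCt(PIK7 shRNA) = 29.390 − 21.375 = 8.015
ΔΔCt = 8.015 − 11.595 = -3.580
Fold change = 2^(−(-3.580)) = 2^3.580 = 11.9588

11.959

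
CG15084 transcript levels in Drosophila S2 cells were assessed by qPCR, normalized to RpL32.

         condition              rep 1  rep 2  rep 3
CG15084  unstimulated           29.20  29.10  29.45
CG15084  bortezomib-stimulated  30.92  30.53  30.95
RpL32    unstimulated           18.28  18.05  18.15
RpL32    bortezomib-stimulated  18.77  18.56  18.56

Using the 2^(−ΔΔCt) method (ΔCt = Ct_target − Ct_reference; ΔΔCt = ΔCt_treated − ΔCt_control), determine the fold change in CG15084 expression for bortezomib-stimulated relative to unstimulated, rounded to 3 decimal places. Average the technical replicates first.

0.473

Mean Ct: CG15084 unstimulated 29.250; CG15084 bortezomib-stimulated 30.800; RpL32 unstimulated 18.160; RpL32 bortezomib-stimulated 18.630
ΔCt(unstimulated) = 29.250 − 18.160 = 11.090
ΔCt(bortezomib-stimulated) = 30.800 − 18.630 = 12.170
ΔΔCt = 12.170 − 11.090 = 1.080
Fold change = 2^(−1.080) = 0.4730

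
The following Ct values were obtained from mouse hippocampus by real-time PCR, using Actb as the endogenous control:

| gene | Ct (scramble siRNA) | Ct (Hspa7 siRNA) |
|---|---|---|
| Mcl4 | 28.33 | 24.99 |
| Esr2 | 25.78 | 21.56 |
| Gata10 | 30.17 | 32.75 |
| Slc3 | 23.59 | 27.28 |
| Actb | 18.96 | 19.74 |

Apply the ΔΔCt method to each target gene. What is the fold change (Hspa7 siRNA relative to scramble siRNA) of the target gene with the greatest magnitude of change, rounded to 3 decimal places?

Mcl4: ΔΔCt = (24.99−19.74) − (28.33−18.96) = 5.25 − 9.37 = -4.12; fold change = 2^4.12 = 17.388
Esr2: ΔΔCt = (21.56−19.74) − (25.78−18.96) = 1.82 − 6.82 = -5.00; fold change = 2^5.00 = 32.000
Gata10: ΔΔCt = (32.75−19.74) − (30.17−18.96) = 13.01 − 11.21 = 1.80; fold change = 2^-1.80 = 0.287
Slc3: ΔΔCt = (27.28−19.74) − (23.59−18.96) = 7.54 − 4.63 = 2.91; fold change = 2^-2.91 = 0.133
Esr2 has the largest |ΔΔCt| = 5.00.

32.000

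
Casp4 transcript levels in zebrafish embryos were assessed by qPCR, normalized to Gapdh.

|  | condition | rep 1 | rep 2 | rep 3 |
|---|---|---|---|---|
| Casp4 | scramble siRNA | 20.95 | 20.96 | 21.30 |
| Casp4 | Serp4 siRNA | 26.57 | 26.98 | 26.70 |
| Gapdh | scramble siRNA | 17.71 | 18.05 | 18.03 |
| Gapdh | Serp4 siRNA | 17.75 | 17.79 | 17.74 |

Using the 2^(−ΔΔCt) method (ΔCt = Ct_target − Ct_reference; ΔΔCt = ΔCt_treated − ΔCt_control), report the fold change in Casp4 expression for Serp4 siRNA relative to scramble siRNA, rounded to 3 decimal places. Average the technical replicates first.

0.017

Mean Ct: Casp4 scramble siRNA 21.070; Casp4 Serp4 siRNA 26.750; Gapdh scramble siRNA 17.930; Gapdh Serp4 siRNA 17.760
ΔCt(scramble siRNA) = 21.070 − 17.930 = 3.140
ΔCt(Serp4 siRNA) = 26.750 − 17.760 = 8.990
ΔΔCt = 8.990 − 3.140 = 5.850
Fold change = 2^(−5.850) = 0.0173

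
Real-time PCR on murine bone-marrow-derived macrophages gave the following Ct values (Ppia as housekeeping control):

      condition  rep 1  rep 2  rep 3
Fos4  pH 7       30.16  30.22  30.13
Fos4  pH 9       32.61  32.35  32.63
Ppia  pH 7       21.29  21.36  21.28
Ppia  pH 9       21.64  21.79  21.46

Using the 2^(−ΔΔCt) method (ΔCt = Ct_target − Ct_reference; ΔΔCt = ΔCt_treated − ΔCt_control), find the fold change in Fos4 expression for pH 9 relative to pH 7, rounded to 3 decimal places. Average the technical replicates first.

0.243

Mean Ct: Fos4 pH 7 30.170; Fos4 pH 9 32.530; Ppia pH 7 21.310; Ppia pH 9 21.630
ΔCt(pH 7) = 30.170 − 21.310 = 8.860
ΔCt(pH 9) = 32.530 − 21.630 = 10.900
ΔΔCt = 10.900 − 8.860 = 2.040
Fold change = 2^(−2.040) = 0.2432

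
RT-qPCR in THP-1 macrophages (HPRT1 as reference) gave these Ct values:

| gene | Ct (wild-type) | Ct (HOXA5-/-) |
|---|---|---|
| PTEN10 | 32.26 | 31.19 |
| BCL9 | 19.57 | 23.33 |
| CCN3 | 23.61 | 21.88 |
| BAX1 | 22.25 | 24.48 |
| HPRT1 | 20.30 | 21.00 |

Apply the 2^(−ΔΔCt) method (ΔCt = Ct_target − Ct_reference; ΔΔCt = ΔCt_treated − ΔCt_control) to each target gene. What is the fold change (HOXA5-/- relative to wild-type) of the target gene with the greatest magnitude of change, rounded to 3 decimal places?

PTEN10: ΔΔCt = (31.19−21.00) − (32.26−20.30) = 10.19 − 11.96 = -1.77; fold change = 2^1.77 = 3.411
BCL9: ΔΔCt = (23.33−21.00) − (19.57−20.30) = 2.33 − (-0.73) = 3.06; fold change = 2^-3.06 = 0.120
CCN3: ΔΔCt = (21.88−21.00) − (23.61−20.30) = 0.88 − 3.31 = -2.43; fold change = 2^2.43 = 5.389
BAX1: ΔΔCt = (24.48−21.00) − (22.25−20.30) = 3.48 − 1.95 = 1.53; fold change = 2^-1.53 = 0.346
BCL9 has the largest |ΔΔCt| = 3.06.

0.120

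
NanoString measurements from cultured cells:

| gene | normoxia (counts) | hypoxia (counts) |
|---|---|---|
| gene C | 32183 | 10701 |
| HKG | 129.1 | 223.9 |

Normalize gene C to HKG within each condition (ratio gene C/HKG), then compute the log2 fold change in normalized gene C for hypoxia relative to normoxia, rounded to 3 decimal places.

-2.383

gene C/HKG (normoxia) = 32183 / 129.1 = 249.29
gene C/HKG (hypoxia) = 10701 / 223.9 = 47.794
Fold change = 47.794 / 249.29 = 0.1917
log2(0.1917) = -2.3829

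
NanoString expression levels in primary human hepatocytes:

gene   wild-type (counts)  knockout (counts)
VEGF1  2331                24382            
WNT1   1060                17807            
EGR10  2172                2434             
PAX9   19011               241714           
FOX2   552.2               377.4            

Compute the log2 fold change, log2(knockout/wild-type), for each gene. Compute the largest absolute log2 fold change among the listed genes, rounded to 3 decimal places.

4.070

log2(24382/2331) = 3.387  (VEGF1)
log2(17807/1060) = 4.070  (WNT1)
log2(2434/2172) = 0.164  (EGR10)
log2(241714/19011) = 3.668  (PAX9)
log2(377.4/552.2) = -0.549  (FOX2)
The largest magnitude belongs to WNT1.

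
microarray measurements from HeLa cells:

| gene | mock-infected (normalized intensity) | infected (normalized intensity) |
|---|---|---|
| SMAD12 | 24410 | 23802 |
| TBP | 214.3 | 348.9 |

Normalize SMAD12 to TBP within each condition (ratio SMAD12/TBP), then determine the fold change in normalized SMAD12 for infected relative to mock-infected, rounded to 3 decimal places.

SMAD12/TBP (mock-infected) = 24410 / 214.3 = 113.91
SMAD12/TBP (infected) = 23802 / 348.9 = 68.22
Fold change = 68.22 / 113.91 = 0.5989

0.599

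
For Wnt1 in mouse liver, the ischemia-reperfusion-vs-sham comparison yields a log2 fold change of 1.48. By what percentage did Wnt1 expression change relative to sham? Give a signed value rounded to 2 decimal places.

Fold change = 2^(1.48) = 2.7895
Percent change = (FC − 1) × 100% = (2.7895 − 1) × 100 = 178.95%

178.95%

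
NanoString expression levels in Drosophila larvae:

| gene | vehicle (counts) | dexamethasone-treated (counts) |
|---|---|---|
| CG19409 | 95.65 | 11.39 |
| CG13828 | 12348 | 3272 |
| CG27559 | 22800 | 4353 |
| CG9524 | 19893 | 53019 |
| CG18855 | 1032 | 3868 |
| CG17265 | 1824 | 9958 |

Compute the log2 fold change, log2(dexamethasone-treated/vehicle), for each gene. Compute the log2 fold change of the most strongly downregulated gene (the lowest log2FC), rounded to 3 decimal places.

log2(11.39/95.65) = -3.070  (CG19409)
log2(3272/12348) = -1.916  (CG13828)
log2(4353/22800) = -2.389  (CG27559)
log2(53019/19893) = 1.414  (CG9524)
log2(3868/1032) = 1.906  (CG18855)
log2(9958/1824) = 2.449  (CG17265)
CG19409 is most strongly downregulated.

-3.070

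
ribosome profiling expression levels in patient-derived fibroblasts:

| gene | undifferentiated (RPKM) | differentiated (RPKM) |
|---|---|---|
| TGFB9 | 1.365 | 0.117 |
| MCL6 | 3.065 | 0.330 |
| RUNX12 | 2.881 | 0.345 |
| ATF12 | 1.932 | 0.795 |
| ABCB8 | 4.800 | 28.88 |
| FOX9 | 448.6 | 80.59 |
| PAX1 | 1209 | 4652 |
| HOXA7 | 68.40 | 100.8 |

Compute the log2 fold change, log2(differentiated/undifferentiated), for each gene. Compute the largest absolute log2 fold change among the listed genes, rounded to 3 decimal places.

log2(0.117/1.365) = -3.544  (TGFB9)
log2(0.330/3.065) = -3.215  (MCL6)
log2(0.345/2.881) = -3.062  (RUNX12)
log2(0.795/1.932) = -1.281  (ATF12)
log2(28.88/4.800) = 2.589  (ABCB8)
log2(80.59/448.6) = -2.477  (FOX9)
log2(4652/1209) = 1.944  (PAX1)
log2(100.8/68.40) = 0.559  (HOXA7)
The largest magnitude belongs to TGFB9.

3.544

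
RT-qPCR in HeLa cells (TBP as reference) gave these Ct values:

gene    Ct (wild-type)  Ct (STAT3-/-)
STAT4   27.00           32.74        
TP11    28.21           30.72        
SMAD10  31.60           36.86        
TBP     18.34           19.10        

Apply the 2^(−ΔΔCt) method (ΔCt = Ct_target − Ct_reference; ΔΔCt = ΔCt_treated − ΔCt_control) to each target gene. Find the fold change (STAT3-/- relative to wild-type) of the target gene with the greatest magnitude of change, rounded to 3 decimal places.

STAT4: ΔΔCt = (32.74−19.10) − (27.00−18.34) = 13.64 − 8.66 = 4.98; fold change = 2^-4.98 = 0.032
TP11: ΔΔCt = (30.72−19.10) − (28.21−18.34) = 11.62 − 9.87 = 1.75; fold change = 2^-1.75 = 0.297
SMAD10: ΔΔCt = (36.86−19.10) − (31.60−18.34) = 17.76 − 13.26 = 4.50; fold change = 2^-4.50 = 0.044
STAT4 has the largest |ΔΔCt| = 4.98.

0.032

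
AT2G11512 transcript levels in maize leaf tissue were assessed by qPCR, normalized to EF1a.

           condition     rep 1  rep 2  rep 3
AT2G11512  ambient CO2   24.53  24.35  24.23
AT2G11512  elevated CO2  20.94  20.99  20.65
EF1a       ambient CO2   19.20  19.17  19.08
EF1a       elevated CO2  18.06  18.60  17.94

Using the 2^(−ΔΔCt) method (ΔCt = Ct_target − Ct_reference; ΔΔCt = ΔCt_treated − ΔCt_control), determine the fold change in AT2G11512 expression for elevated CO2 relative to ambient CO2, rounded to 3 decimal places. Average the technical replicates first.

5.897

Mean Ct: AT2G11512 ambient CO2 24.370; AT2G11512 elevated CO2 20.860; EF1a ambient CO2 19.150; EF1a elevated CO2 18.200
ΔCt(ambient CO2) = 24.370 − 19.150 = 5.220
ΔCt(elevated CO2) = 20.860 − 18.200 = 2.660
ΔΔCt = 2.660 − 5.220 = -2.560
Fold change = 2^(−(-2.560)) = 2^2.560 = 5.8971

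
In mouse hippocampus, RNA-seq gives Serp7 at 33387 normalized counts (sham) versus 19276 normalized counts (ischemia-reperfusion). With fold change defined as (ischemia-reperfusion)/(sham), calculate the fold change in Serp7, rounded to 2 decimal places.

0.58

Fold change = 19276 / 33387 = 0.577
Serp7 is downregulated.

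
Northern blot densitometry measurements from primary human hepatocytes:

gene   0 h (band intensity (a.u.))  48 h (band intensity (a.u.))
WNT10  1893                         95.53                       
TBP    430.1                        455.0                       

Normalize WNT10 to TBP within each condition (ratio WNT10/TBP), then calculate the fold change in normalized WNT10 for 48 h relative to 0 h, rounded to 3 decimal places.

WNT10/TBP (0 h) = 1893 / 430.1 = 4.4013
WNT10/TBP (48 h) = 95.53 / 455.0 = 0.20996
Fold change = 0.20996 / 4.4013 = 0.0477

0.048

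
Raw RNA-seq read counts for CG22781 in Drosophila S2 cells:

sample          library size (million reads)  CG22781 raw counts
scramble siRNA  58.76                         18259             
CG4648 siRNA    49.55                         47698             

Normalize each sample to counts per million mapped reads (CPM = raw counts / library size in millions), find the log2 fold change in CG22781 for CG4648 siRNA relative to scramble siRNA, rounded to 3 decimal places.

CPM(scramble siRNA) = 18259 / 58.76 = 310.7386
CPM(CG4648 siRNA) = 47698 / 49.55 = 962.6236
Fold change = 962.6236 / 310.7386 = 3.09786
log2(3.09786) = 1.6313

1.631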